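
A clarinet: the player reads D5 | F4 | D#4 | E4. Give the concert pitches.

Written C4 on the A clarinet sounds as A3, a minor third lower; apply that shift to every note.
D5 -> B4
F4 -> D4
D#4 -> B#3
E4 -> C#4

B4 D4 B#3 C#4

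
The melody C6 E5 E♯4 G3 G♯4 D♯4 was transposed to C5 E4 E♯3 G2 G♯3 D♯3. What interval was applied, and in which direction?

Take the first pair: C6 → C5. C to C spans 8 letter names, so the interval is some kind of octave.
C5 to C6 is 12 semitones, which makes it a perfect octave; the second version is lower, so the direction is down.
Checking another pair — D#4 → D#3 — gives the same interval.

down a perfect octave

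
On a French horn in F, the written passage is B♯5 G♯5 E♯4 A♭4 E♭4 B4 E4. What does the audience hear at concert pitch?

The French horn in F sounds a perfect fifth below written, so transpose each written note down a perfect fifth.
B#5 -> E#5
G#5 -> C#5
E#4 -> A#3
Ab4 -> Db4
Eb4 -> Ab3
B4 -> E4
E4 -> A3

E#5 C#5 A#3 Db4 Ab3 E4 A3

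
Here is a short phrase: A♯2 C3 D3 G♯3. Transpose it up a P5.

E#3 G3 A3 D#4

A#2 up a perfect fifth is E#3.
A perfect fifth up from C3 gives G3.
D3 up a perfect fifth is A3.
A perfect fifth up from G#3 gives D#4.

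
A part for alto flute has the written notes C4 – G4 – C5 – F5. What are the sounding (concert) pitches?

Written C4 on the alto flute sounds as G3, a perfect fourth lower; apply that shift to every note.
C4 gives G3
G4 gives D4
C5 gives G4
F5 gives C5

G3 D4 G4 C5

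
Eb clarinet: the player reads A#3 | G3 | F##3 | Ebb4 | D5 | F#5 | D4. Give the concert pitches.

C#4 Bb3 A#3 Gbb4 F5 A5 F4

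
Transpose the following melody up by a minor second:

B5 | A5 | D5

C6 Bb5 Eb5

B5 -> C6
A5 -> Bb5
D5 -> Eb5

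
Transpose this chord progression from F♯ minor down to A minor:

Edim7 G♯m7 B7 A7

F♯ minor down to A minor is a major sixth; each chord root moves by that interval while the quality stays the same.
Edim7: root E down a major sixth → G, giving Gdim7.
G♯m7: root G♯ down a major sixth → B, giving Bm7.
B7: root B down a major sixth → D, giving D7.
A7: root A down a major sixth → C, giving C7.

Gdim7 Bm7 D7 C7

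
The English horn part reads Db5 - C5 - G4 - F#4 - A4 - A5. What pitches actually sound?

The English horn sounds a perfect fifth below written, so transpose each written note down a perfect fifth.
Db5 to Gb4
C5 to F4
G4 to C4
F#4 to B3
A4 to D4
A5 to D5

Gb4 F4 C4 B3 D4 D5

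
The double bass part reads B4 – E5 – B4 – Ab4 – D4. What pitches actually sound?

B3 E4 B3 Ab3 D3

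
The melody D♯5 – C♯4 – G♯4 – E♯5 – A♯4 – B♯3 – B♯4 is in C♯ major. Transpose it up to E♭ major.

From C♯ up to E♭ is a diminished third; apply that to each pitch.
D#5 gives F5
C#4 gives Eb4
G#4 gives Bb4
E#5 gives G5
A#4 gives C5
B#3 gives D4
B#4 gives D5

F5 Eb4 Bb4 G5 C5 D4 D5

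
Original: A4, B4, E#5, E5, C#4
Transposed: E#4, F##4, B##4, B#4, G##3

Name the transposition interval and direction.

down a diminished fourth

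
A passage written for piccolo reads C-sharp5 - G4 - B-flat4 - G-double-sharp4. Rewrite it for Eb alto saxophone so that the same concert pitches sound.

A#6 E6 G6 E##6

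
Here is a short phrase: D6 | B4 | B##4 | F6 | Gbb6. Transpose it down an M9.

C5 A3 A##3 Eb5 Fbb5

D6 gives C5
B4 gives A3
B##4 gives A##3
F6 gives Eb5
Gbb6 gives Fbb5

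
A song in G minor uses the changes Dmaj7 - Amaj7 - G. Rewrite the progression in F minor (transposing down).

G minor down to F minor is a major second; each chord root moves by that interval while the quality stays the same.
Dmaj7: root D down a major second → C, giving Cmaj7.
Amaj7: root A down a major second → G, giving Gmaj7.
G: root G down a major second → F, giving F.

Cmaj7 Gmaj7 F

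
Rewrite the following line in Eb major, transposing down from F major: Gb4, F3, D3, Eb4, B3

Fb4 Eb3 C3 Db4 A3

From F down to Eb is a major second; apply that to each pitch.
Gb4 → Fb4
F3 → Eb3
D3 → C3
Eb4 → Db4
B3 → A3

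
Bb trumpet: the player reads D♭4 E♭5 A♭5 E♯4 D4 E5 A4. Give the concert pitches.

Cb4 Db5 Gb5 D#4 C4 D5 G4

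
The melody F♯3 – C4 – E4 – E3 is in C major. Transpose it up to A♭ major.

D4 Ab4 C5 C4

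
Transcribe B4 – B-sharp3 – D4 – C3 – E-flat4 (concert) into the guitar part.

The guitar sounds a perfect octave below written, so the written part must be a perfect octave above concert — transpose each note up.
B4 → B5
B#3 → B#4
D4 → D5
C3 → C4
Eb4 → Eb5

B5 B#4 D5 C4 Eb5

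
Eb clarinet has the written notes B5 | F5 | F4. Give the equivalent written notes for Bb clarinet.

First find concert pitch: the Eb clarinet sounds a minor third above written, so B5 F5 F4 sounds D6 Ab5 Ab4.
Then write for Bb clarinet: it sounds a major second below written, so the part must be a major second above concert.
D6 → E6
Ab5 → Bb5
Ab4 → Bb4

E6 Bb5 Bb4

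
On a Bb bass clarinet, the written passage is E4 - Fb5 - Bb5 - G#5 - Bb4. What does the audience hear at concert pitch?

Written C4 on the Bb bass clarinet sounds as Bb2, a major ninth lower; apply that shift to every note.
E4 to D3
Fb5 to Ebb4
Bb5 to Ab4
G#5 to F#4
Bb4 to Ab3

D3 Ebb4 Ab4 F#4 Ab3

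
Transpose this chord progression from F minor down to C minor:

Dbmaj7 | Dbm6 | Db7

F minor down to C minor is a perfect fourth; each chord root moves by that interval while the quality stays the same.
Dbmaj7: root Db down a perfect fourth → Ab, giving Abmaj7.
Dbm6: root Db down a perfect fourth → Ab, giving Abm6.
Db7: root Db down a perfect fourth → Ab, giving Ab7.

Abmaj7 Abm6 Ab7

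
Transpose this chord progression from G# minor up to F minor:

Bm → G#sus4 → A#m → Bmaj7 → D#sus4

Abm Fsus4 Gm Abmaj7 Csus4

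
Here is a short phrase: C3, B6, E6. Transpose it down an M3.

Ab2 G6 C6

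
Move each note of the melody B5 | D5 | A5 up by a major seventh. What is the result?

A#6 C#6 G#6

B5: a seventh up reaches A, and 11 semitones makes it A#6.
A major seventh up from D5 gives C#6.
A5: a seventh up reaches G, and 11 semitones makes it G#6.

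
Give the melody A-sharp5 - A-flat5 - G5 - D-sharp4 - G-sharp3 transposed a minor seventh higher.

G#6 Gb6 F6 C#5 F#4

A#5: a seventh up reaches G, and 10 semitones makes it G#6.
Ab5 up a minor seventh is Gb6.
G5: a seventh up reaches F, and 10 semitones makes it F6.
A minor seventh up from D#4 gives C#5.
G#3: a seventh up reaches F, and 10 semitones makes it F#4.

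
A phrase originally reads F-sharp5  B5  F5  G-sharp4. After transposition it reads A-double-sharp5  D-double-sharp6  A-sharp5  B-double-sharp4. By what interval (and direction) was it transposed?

up an augmented third

From F#5 to A##5 is 3 letter names — a third of some quality.
F#5 to A##5 is 5 semitones, which makes it an augmented third; the second version is higher, so the direction is up.
Checking another pair — G#4 → B##4 — gives the same interval.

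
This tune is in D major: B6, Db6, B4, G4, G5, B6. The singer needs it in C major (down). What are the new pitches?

A6 Cb6 A4 F4 F5 A6

From D down to C is a major second; apply that to each pitch.
B6 to A6
Db6 to Cb6
B4 to A4
G4 to F4
G5 to F5
B6 to A6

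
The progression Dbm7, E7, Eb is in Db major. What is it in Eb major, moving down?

Db major down to Eb major is a minor seventh; each chord root moves by that interval while the quality stays the same.
Dbm7: root Db down a minor seventh → Eb, giving Ebm7.
E7: root E down a minor seventh → F#, giving F#7.
Eb: root Eb down a minor seventh → F, giving F.

Ebm7 F#7 F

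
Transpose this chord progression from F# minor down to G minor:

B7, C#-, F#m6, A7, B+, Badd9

F# minor down to G minor is a major seventh; each chord root moves by that interval while the quality stays the same.
B7: root B down a major seventh → C, giving C7.
C#-: root C# down a major seventh → D, giving D-.
F#m6: root F# down a major seventh → G, giving Gm6.
A7: root A down a major seventh → Bb, giving Bb7.
B+: root B down a major seventh → C, giving C+.
Badd9: root B down a major seventh → C, giving Cadd9.

C7 D- Gm6 Bb7 C+ Cadd9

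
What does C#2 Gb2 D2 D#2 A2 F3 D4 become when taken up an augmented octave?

C##3 G3 D#3 D##3 A#3 F#4 D#5

C#2 to C##3
Gb2 to G3
D2 to D#3
D#2 to D##3
A2 to A#3
F3 to F#4
D4 to D#5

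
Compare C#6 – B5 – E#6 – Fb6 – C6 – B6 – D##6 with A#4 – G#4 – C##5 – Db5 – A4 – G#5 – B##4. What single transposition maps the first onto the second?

down a minor tenth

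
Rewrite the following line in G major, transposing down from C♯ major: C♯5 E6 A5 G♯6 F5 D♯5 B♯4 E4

C♯ major to G major down is an augmented fourth, so every note moves down by that interval.
C#5 -> G4
E6 -> Bb5
A5 -> Eb5
G#6 -> D6
F5 -> Cb5
D#5 -> A4
B#4 -> F#4
E4 -> Bb3

G4 Bb5 Eb5 D6 Cb5 A4 F#4 Bb3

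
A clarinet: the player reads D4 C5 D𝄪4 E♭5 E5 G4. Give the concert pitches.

Written C4 on the A clarinet sounds as A3, a minor third lower; apply that shift to every note.
D4 to B3
C5 to A4
D##4 to B##3
Eb5 to C5
E5 to C#5
G4 to E4

B3 A4 B##3 C5 C#5 E4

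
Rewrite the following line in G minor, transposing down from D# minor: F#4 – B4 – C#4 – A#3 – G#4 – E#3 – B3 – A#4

From D# down to G is an augmented fifth; apply that to each pitch.
F#4 -> Bb3
B4 -> Eb4
C#4 -> F3
A#3 -> D3
G#4 -> C4
E#3 -> A2
B3 -> Eb3
A#4 -> D4

Bb3 Eb4 F3 D3 C4 A2 Eb3 D4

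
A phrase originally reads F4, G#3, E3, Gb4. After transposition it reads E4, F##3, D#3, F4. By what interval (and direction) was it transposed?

down a minor second

From F4 to E4 is 2 letter names — a second of some quality.
E4 to F4 is 1 semitone, which makes it a minor second; the second version is lower, so the direction is down.
Checking another pair — Gb4 → F4 — gives the same interval.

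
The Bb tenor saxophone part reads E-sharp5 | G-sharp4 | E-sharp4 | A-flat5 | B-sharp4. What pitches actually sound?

The Bb tenor saxophone sounds a major ninth below written, so transpose each written note down a major ninth.
E#5 to D#4
G#4 to F#3
E#4 to D#3
Ab5 to Gb4
B#4 to A#3

D#4 F#3 D#3 Gb4 A#3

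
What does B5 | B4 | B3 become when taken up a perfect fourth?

E6 E5 E4

B5 to E6
B4 to E5
B3 to E4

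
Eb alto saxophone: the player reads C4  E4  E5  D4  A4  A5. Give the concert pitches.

Eb3 G3 G4 F3 C4 C5

Written C4 on the Eb alto saxophone sounds as Eb3, a major sixth lower; apply that shift to every note.
C4 gives Eb3
E4 gives G3
E5 gives G4
D4 gives F3
A4 gives C4
A5 gives C5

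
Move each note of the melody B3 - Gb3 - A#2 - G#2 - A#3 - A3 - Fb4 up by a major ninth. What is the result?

C#5 Ab4 B#3 A#3 B#4 B4 Gb5

B3: a ninth up reaches C, and 14 semitones makes it C#5.
Gb3 up a major ninth is Ab4.
A#2: a ninth up reaches B, and 14 semitones makes it B#3.
A major ninth up from G#2 gives A#3.
A major ninth up from A#3 gives B#4.
A3: a ninth up reaches B, and 14 semitones makes it B4.
Fb4 up a major ninth is Gb5.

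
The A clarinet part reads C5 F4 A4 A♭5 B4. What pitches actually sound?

The A clarinet sounds a minor third below written, so transpose each written note down a minor third.
C5 becomes A4
F4 becomes D4
A4 becomes F#4
Ab5 becomes F5
B4 becomes G#4

A4 D4 F#4 F5 G#4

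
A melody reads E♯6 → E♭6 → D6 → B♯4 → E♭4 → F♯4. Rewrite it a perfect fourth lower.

B#5 Bb5 A5 F##4 Bb3 C#4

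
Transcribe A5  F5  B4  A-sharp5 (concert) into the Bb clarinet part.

B5 G5 C#5 B#5

The Bb clarinet sounds a major second below written, so the written part must be a major second above concert — transpose each note up.
A5 gives B5
F5 gives G5
B4 gives C#5
A#5 gives B#5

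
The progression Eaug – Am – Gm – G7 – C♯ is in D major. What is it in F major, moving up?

D major up to F major is a minor third; each chord root moves by that interval while the quality stays the same.
Eaug: root E up a minor third → G, giving Gaug.
Am: root A up a minor third → C, giving Cm.
Gm: root G up a minor third → Bb, giving Bbm.
G7: root G up a minor third → Bb, giving Bb7.
C♯: root C♯ up a minor third → E, giving E.

Gaug Cm Bbm Bb7 E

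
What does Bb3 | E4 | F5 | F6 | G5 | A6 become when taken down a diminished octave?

Bb3 down a diminished octave is B2.
A diminished octave down from E4 gives E#3.
F5: an octave down reaches F, and 11 semitones makes it F#4.
A diminished octave down from F6 gives F#5.
A diminished octave down from G5 gives G#4.
A6: an octave down reaches A, and 11 semitones makes it A#5.

B2 E#3 F#4 F#5 G#4 A#5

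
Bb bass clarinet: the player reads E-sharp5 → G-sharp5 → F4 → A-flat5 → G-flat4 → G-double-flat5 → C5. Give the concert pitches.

D#4 F#4 Eb3 Gb4 Fb3 Fbb4 Bb3

Written C4 on the Bb bass clarinet sounds as Bb2, a major ninth lower; apply that shift to every note.
E#5 becomes D#4
G#5 becomes F#4
F4 becomes Eb3
Ab5 becomes Gb4
Gb4 becomes Fb3
Gbb5 becomes Fbb4
C5 becomes Bb3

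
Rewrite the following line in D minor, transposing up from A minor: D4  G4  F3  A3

A minor to D minor up is a perfect fourth, so every note moves up by that interval.
D4 -> G4
G4 -> C5
F3 -> Bb3
A3 -> D4

G4 C5 Bb3 D4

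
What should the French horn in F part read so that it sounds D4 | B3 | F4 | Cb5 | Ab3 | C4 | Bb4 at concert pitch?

A4 F#4 C5 Gb5 Eb4 G4 F5

The French horn in F sounds a perfect fifth below written, so the written part must be a perfect fifth above concert — transpose each note up.
D4 -> A4
B3 -> F#4
F4 -> C5
Cb5 -> Gb5
Ab3 -> Eb4
C4 -> G4
Bb4 -> F5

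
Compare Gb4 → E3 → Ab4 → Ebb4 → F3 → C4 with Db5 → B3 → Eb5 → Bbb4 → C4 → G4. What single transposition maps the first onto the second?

From Gb4 to Db5 is 5 letter names — a fifth of some quality.
Gb4 to Db5 is 7 semitones, which makes it a perfect fifth; the second version is higher, so the direction is up.
Checking another pair — C4 → G4 — gives the same interval.

up a perfect fifth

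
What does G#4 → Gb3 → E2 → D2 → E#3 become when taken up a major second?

G#4: a second up reaches A, and 2 semitones makes it A#4.
Gb3: a second up reaches A, and 2 semitones makes it Ab3.
A major second up from E2 gives F#2.
A major second up from D2 gives E2.
E#3: a second up reaches F, and 2 semitones makes it F##3.

A#4 Ab3 F#2 E2 F##3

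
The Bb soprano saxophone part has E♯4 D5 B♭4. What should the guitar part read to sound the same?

D#5 C6 Ab5

First find concert pitch: the Bb soprano saxophone sounds a major second below written, so E♯4 D5 B♭4 sounds D#4 C5 Ab4.
Then write for guitar: it sounds a perfect octave below written, so the part must be a perfect octave above concert.
D#4 → D#5
C5 → C6
Ab4 → Ab5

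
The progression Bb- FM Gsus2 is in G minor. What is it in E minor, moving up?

G- DM Esus2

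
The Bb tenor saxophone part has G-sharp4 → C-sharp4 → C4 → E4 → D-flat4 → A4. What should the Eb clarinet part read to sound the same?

D#3 G#2 G2 B2 Ab2 E3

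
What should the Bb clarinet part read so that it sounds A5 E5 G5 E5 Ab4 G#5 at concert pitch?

B5 F#5 A5 F#5 Bb4 A#5

Written C4 sounds as Bb3 on the Bb clarinet, so concert pitches are written a major second up.
A5 → B5
E5 → F#5
G5 → A5
E5 → F#5
Ab4 → Bb4
G#5 → A#5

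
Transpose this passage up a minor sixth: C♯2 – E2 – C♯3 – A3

C#2 to A2
E2 to C3
C#3 to A3
A3 to F4

A2 C3 A3 F4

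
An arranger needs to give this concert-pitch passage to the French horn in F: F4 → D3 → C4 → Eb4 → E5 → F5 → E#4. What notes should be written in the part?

C5 A3 G4 Bb4 B5 C6 B#4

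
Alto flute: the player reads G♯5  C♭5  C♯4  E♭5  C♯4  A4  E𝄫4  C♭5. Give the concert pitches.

D#5 Gb4 G#3 Bb4 G#3 E4 Bbb3 Gb4

The alto flute sounds a perfect fourth below written, so transpose each written note down a perfect fourth.
G#5 -> D#5
Cb5 -> Gb4
C#4 -> G#3
Eb5 -> Bb4
C#4 -> G#3
A4 -> E4
Ebb4 -> Bbb3
Cb5 -> Gb4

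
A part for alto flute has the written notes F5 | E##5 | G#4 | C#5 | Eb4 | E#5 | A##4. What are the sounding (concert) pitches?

The alto flute sounds a perfect fourth below written, so transpose each written note down a perfect fourth.
F5 -> C5
E##5 -> B##4
G#4 -> D#4
C#5 -> G#4
Eb4 -> Bb3
E#5 -> B#4
A##4 -> E##4

C5 B##4 D#4 G#4 Bb3 B#4 E##4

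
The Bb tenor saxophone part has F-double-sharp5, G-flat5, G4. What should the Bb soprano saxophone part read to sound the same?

F##4 Gb4 G3

First find concert pitch: the Bb tenor saxophone sounds a major ninth below written, so F-double-sharp5 G-flat5 G4 sounds E#4 Fb4 F3.
Then write for Bb soprano saxophone: it sounds a major second below written, so the part must be a major second above concert.
E#4 → F##4
Fb4 → Gb4
F3 → G3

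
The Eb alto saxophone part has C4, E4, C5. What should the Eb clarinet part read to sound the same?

C3 E3 C4

First find concert pitch: the Eb alto saxophone sounds a major sixth below written, so C4 E4 C5 sounds Eb3 G3 Eb4.
Then write for Eb clarinet: it sounds a minor third above written, so the part must be a minor third below concert.
Eb3 → C3
G3 → E3
Eb4 → C4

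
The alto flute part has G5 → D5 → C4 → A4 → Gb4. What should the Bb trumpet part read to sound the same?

First find concert pitch: the alto flute sounds a perfect fourth below written, so G5 D5 C4 A4 Gb4 sounds D5 A4 G3 E4 Db4.
Then write for Bb trumpet: it sounds a major second below written, so the part must be a major second above concert.
D5 → E5
A4 → B4
G3 → A3
E4 → F#4
Db4 → Eb4

E5 B4 A3 F#4 Eb4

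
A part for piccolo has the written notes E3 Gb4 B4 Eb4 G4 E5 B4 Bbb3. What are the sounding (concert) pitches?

Written C4 on the piccolo sounds as C5, a perfect octave higher; apply that shift to every note.
E3 → E4
Gb4 → Gb5
B4 → B5
Eb4 → Eb5
G4 → G5
E5 → E6
B4 → B5
Bbb3 → Bbb4

E4 Gb5 B5 Eb5 G5 E6 B5 Bbb4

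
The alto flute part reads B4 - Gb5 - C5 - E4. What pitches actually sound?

F#4 Db5 G4 B3

Written C4 on the alto flute sounds as G3, a perfect fourth lower; apply that shift to every note.
B4 becomes F#4
Gb5 becomes Db5
C5 becomes G4
E4 becomes B3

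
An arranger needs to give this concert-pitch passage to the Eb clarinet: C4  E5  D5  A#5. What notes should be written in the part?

A3 C#5 B4 F##5

Written C4 sounds as Eb4 on the Eb clarinet, so concert pitches are written a minor third down.
C4 to A3
E5 to C#5
D5 to B4
A#5 to F##5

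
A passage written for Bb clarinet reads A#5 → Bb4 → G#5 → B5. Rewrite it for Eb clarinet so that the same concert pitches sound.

E#5 F4 D#5 F#5

First find concert pitch: the Bb clarinet sounds a major second below written, so A#5 Bb4 G#5 B5 sounds G#5 Ab4 F#5 A5.
Then write for Eb clarinet: it sounds a minor third above written, so the part must be a minor third below concert.
G#5 → E#5
Ab4 → F4
F#5 → D#5
A5 → F#5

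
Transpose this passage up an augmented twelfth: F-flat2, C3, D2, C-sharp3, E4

C4 G#4 A#3 G##4 B#5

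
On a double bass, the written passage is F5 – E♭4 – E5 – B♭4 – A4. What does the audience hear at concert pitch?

The double bass sounds a perfect octave below written, so transpose each written note down a perfect octave.
F5 to F4
Eb4 to Eb3
E5 to E4
Bb4 to Bb3
A4 to A3

F4 Eb3 E4 Bb3 A3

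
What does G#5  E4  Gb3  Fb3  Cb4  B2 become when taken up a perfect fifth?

G#5 → D#6
E4 → B4
Gb3 → Db4
Fb3 → Cb4
Cb4 → Gb4
B2 → F#3

D#6 B4 Db4 Cb4 Gb4 F#3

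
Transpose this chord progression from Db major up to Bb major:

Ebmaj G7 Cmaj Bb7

Db major up to Bb major is a major sixth; each chord root moves by that interval while the quality stays the same.
Ebmaj: root Eb up a major sixth → C, giving Cmaj.
G7: root G up a major sixth → E, giving E7.
Cmaj: root C up a major sixth → A, giving Amaj.
Bb7: root Bb up a major sixth → G, giving G7.

Cmaj E7 Amaj G7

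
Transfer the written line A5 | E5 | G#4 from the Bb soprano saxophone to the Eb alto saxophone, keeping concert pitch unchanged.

First find concert pitch: the Bb soprano saxophone sounds a major second below written, so A5 E5 G#4 sounds G5 D5 F#4.
Then write for Eb alto saxophone: it sounds a major sixth below written, so the part must be a major sixth above concert.
G5 → E6
D5 → B5
F#4 → D#5

E6 B5 D#5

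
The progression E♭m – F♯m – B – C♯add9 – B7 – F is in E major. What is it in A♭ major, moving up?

Abbm Bbm Eb Fadd9 Eb7 Bbb

E major up to A♭ major is a diminished fourth; each chord root moves by that interval while the quality stays the same.
E♭m: root E♭ up a diminished fourth → Abb, giving Abbm.
F♯m: root F♯ up a diminished fourth → Bb, giving Bbm.
B: root B up a diminished fourth → Eb, giving Eb.
C♯add9: root C♯ up a diminished fourth → F, giving Fadd9.
B7: root B up a diminished fourth → Eb, giving Eb7.
F: root F up a diminished fourth → Bbb, giving Bbb.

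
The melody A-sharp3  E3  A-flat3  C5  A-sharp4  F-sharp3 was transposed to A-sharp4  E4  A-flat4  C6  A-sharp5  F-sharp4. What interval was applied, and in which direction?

Take the first pair: A#3 → A#4. A to A spans 8 letter names, so the interval is some kind of octave.
A#3 to A#4 is 12 semitones, which makes it a perfect octave; the second version is higher, so the direction is up.
Checking another pair — F#3 → F#4 — gives the same interval.

up a perfect octave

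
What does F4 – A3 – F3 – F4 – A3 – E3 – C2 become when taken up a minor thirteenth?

Db6 F5 Db5 Db6 F5 C5 Ab3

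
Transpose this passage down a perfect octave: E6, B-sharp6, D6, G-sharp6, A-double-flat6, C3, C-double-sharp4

E5 B#5 D5 G#5 Abb5 C2 C##3

A perfect octave down from E6 gives E5.
A perfect octave down from B#6 gives B#5.
A perfect octave down from D6 gives D5.
A perfect octave down from G#6 gives G#5.
A perfect octave down from Abb6 gives Abb5.
C3 down a perfect octave is C2.
C##4 down a perfect octave is C##3.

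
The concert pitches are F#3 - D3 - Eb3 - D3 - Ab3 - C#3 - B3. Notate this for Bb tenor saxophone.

G#4 E4 F4 E4 Bb4 D#4 C#5

Written C4 sounds as Bb2 on the Bb tenor saxophone, so concert pitches are written a major ninth up.
F#3 gives G#4
D3 gives E4
Eb3 gives F4
D3 gives E4
Ab3 gives Bb4
C#3 gives D#4
B3 gives C#5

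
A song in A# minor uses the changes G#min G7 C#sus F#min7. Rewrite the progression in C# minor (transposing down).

Bmin Bb7 Esus Amin7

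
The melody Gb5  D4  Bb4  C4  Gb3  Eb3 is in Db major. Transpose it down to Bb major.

Eb5 B3 G4 A3 Eb3 C3

Db major to Bb major down is a minor third, so every note moves down by that interval.
Gb5 gives Eb5
D4 gives B3
Bb4 gives G4
C4 gives A3
Gb3 gives Eb3
Eb3 gives C3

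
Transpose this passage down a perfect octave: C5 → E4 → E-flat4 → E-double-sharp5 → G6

C4 E3 Eb3 E##4 G5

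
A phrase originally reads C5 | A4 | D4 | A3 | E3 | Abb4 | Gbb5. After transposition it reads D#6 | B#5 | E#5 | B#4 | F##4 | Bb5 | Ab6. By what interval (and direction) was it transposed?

up an augmented ninth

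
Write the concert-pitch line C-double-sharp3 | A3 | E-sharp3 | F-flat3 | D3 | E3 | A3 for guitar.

C##4 A4 E#4 Fb4 D4 E4 A4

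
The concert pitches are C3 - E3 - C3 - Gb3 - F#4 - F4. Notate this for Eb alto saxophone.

A3 C#4 A3 Eb4 D#5 D5

Written C4 sounds as Eb3 on the Eb alto saxophone, so concert pitches are written a major sixth up.
C3 becomes A3
E3 becomes C#4
C3 becomes A3
Gb3 becomes Eb4
F#4 becomes D#5
F4 becomes D5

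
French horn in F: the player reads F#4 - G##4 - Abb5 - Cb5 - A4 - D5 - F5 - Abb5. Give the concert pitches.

The French horn in F sounds a perfect fifth below written, so transpose each written note down a perfect fifth.
F#4 becomes B3
G##4 becomes C##4
Abb5 becomes Dbb5
Cb5 becomes Fb4
A4 becomes D4
D5 becomes G4
F5 becomes Bb4
Abb5 becomes Dbb5

B3 C##4 Dbb5 Fb4 D4 G4 Bb4 Dbb5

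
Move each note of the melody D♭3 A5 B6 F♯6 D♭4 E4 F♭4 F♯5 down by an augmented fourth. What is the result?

Db3 becomes Abb2
A5 becomes Eb5
B6 becomes F6
F#6 becomes C6
Db4 becomes Abb3
E4 becomes Bb3
Fb4 becomes Cbb4
F#5 becomes C5

Abb2 Eb5 F6 C6 Abb3 Bb3 Cbb4 C5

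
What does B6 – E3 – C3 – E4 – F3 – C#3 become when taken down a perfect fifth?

B6 down a perfect fifth is E6.
E3 down a perfect fifth is A2.
A perfect fifth down from C3 gives F2.
E4: a fifth down reaches A, and 7 semitones makes it A3.
A perfect fifth down from F3 gives Bb2.
C#3 down a perfect fifth is F#2.

E6 A2 F2 A3 Bb2 F#2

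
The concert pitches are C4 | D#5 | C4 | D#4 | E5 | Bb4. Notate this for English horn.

G4 A#5 G4 A#4 B5 F5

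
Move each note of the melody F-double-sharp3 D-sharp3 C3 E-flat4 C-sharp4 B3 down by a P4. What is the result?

C##3 A#2 G2 Bb3 G#3 F#3

F##3 down a perfect fourth is C##3.
D#3 down a perfect fourth is A#2.
C3: a fourth down reaches G, and 5 semitones makes it G2.
Eb4 down a perfect fourth is Bb3.
C#4 down a perfect fourth is G#3.
B3 down a perfect fourth is F#3.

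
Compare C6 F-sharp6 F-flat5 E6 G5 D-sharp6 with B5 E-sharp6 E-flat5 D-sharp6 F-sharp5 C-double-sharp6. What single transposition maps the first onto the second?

down a minor second

From C6 to B5 is 2 letter names — a second of some quality.
B5 to C6 is 1 semitone, which makes it a minor second; the second version is lower, so the direction is down.
Checking another pair — D#6 → C##6 — gives the same interval.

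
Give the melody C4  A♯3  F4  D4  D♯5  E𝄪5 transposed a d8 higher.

Cb5 A4 Fb5 Db5 D6 E#6

A diminished octave up from C4 gives Cb5.
A#3: an octave up reaches A, and 11 semitones makes it A4.
A diminished octave up from F4 gives Fb5.
D4 up a diminished octave is Db5.
D#5: an octave up reaches D, and 11 semitones makes it D6.
E##5 up a diminished octave is E#6.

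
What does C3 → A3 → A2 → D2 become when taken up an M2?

D3 B3 B2 E2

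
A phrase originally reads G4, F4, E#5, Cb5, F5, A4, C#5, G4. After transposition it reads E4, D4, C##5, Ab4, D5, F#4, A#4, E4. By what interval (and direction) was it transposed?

Take the first pair: G4 → E4. G to E spans 3 letter names, so the interval is some kind of third.
E4 to G4 is 3 semitones, which makes it a minor third; the second version is lower, so the direction is down.
Checking another pair — G4 → E4 — gives the same interval.

down a minor third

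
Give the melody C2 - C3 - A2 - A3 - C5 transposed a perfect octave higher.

C3 C4 A3 A4 C6

C2 → C3
C3 → C4
A2 → A3
A3 → A4
C5 → C6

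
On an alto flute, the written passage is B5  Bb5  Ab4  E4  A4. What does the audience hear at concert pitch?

Written C4 on the alto flute sounds as G3, a perfect fourth lower; apply that shift to every note.
B5 → F#5
Bb5 → F5
Ab4 → Eb4
E4 → B3
A4 → E4

F#5 F5 Eb4 B3 E4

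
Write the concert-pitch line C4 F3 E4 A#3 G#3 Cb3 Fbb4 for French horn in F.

G4 C4 B4 E#4 D#4 Gb3 Cbb5

Written C4 sounds as F3 on the French horn in F, so concert pitches are written a perfect fifth up.
C4 becomes G4
F3 becomes C4
E4 becomes B4
A#3 becomes E#4
G#3 becomes D#4
Cb3 becomes Gb3
Fbb4 becomes Cbb5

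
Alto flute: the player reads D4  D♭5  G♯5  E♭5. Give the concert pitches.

A3 Ab4 D#5 Bb4

Written C4 on the alto flute sounds as G3, a perfect fourth lower; apply that shift to every note.
D4 becomes A3
Db5 becomes Ab4
G#5 becomes D#5
Eb5 becomes Bb4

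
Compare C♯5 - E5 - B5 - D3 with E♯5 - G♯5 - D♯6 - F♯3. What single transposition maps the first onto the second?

up a major third

From C#5 to E#5 is 3 letter names — a third of some quality.
C#5 to E#5 is 4 semitones, which makes it a major third; the second version is higher, so the direction is up.
Checking another pair — D3 → F#3 — gives the same interval.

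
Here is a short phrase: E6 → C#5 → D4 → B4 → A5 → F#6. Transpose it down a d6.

E6 becomes G##5
C#5 becomes E##4
D4 becomes F##3
B4 becomes D##4
A5 becomes C##5
F#6 becomes A##5

G##5 E##4 F##3 D##4 C##5 A##5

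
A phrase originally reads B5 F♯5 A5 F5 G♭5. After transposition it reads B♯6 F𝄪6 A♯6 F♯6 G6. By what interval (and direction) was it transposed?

up an augmented octave

Take the first pair: B5 → B#6. B to B spans 8 letter names, so the interval is some kind of octave.
B5 to B#6 is 13 semitones, which makes it an augmented octave; the second version is higher, so the direction is up.
Checking another pair — Gb5 → G6 — gives the same interval.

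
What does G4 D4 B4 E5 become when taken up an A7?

G4: a seventh up reaches F, and 12 semitones makes it F##5.
D4 up an augmented seventh is C##5.
B4: a seventh up reaches A, and 12 semitones makes it A##5.
E5: a seventh up reaches D, and 12 semitones makes it D##6.

F##5 C##5 A##5 D##6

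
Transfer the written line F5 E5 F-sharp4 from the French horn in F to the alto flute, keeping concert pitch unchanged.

Eb5 D5 E4

First find concert pitch: the French horn in F sounds a perfect fifth below written, so F5 E5 F-sharp4 sounds Bb4 A4 B3.
Then write for alto flute: it sounds a perfect fourth below written, so the part must be a perfect fourth above concert.
Bb4 → Eb5
A4 → D5
B3 → E4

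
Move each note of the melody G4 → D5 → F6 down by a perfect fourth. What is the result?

A perfect fourth down from G4 gives D4.
A perfect fourth down from D5 gives A4.
F6 down a perfect fourth is C6.

D4 A4 C6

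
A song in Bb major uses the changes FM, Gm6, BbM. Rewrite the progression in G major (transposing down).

DM Em6 GM

Bb major down to G major is a minor third; each chord root moves by that interval while the quality stays the same.
FM: root F down a minor third → D, giving DM.
Gm6: root G down a minor third → E, giving Em6.
BbM: root Bb down a minor third → G, giving GM.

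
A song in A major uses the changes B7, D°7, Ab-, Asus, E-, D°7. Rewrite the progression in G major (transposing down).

A major down to G major is a major second; each chord root moves by that interval while the quality stays the same.
B7: root B down a major second → A, giving A7.
D°7: root D down a major second → C, giving C°7.
Ab-: root Ab down a major second → Gb, giving Gb-.
Asus: root A down a major second → G, giving Gsus.
E-: root E down a major second → D, giving D-.
D°7: root D down a major second → C, giving C°7.

A7 C°7 Gb- Gsus D- C°7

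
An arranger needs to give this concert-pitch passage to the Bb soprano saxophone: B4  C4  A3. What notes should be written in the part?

The Bb soprano saxophone sounds a major second below written, so the written part must be a major second above concert — transpose each note up.
B4 gives C#5
C4 gives D4
A3 gives B3

C#5 D4 B3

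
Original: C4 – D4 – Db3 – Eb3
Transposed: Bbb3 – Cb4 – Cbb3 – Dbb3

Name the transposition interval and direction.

down an augmented second

From C4 to Bbb3 is 2 letter names — a second of some quality.
Bbb3 to C4 is 3 semitones, which makes it an augmented second; the second version is lower, so the direction is down.
Checking another pair — Eb3 → Dbb3 — gives the same interval.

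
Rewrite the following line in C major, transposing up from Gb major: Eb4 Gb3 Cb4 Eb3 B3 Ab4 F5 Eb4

From Gb up to C is an augmented fourth; apply that to each pitch.
Eb4 -> A4
Gb3 -> C4
Cb4 -> F4
Eb3 -> A3
B3 -> E#4
Ab4 -> D5
F5 -> B5
Eb4 -> A4

A4 C4 F4 A3 E#4 D5 B5 A4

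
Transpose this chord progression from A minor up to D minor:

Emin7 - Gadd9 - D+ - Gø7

Amin7 Cadd9 G+ Cø7

A minor up to D minor is a perfect fourth; each chord root moves by that interval while the quality stays the same.
Emin7: root E up a perfect fourth → A, giving Amin7.
Gadd9: root G up a perfect fourth → C, giving Cadd9.
D+: root D up a perfect fourth → G, giving G+.
Gø7: root G up a perfect fourth → C, giving Cø7.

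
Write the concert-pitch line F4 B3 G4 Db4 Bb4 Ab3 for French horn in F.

Written C4 sounds as F3 on the French horn in F, so concert pitches are written a perfect fifth up.
F4 → C5
B3 → F#4
G4 → D5
Db4 → Ab4
Bb4 → F5
Ab3 → Eb4

C5 F#4 D5 Ab4 F5 Eb4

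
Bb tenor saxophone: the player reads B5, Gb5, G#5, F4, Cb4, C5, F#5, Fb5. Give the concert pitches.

The Bb tenor saxophone sounds a major ninth below written, so transpose each written note down a major ninth.
B5 gives A4
Gb5 gives Fb4
G#5 gives F#4
F4 gives Eb3
Cb4 gives Bbb2
C5 gives Bb3
F#5 gives E4
Fb5 gives Ebb4

A4 Fb4 F#4 Eb3 Bbb2 Bb3 E4 Ebb4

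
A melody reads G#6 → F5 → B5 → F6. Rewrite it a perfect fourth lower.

G#6 to D#6
F5 to C5
B5 to F#5
F6 to C6

D#6 C5 F#5 C6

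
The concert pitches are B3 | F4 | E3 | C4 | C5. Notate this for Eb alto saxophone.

G#4 D5 C#4 A4 A5

The Eb alto saxophone sounds a major sixth below written, so the written part must be a major sixth above concert — transpose each note up.
B3 becomes G#4
F4 becomes D5
E3 becomes C#4
C4 becomes A4
C5 becomes A5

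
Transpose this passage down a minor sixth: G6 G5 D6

B5 B4 F#5

G6 gives B5
G5 gives B4
D6 gives F#5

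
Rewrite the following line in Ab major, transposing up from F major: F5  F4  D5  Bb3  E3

Ab5 Ab4 F5 Db4 G3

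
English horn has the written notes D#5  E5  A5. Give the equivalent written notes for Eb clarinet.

E#4 F#4 B4

First find concert pitch: the English horn sounds a perfect fifth below written, so D#5 E5 A5 sounds G#4 A4 D5.
Then write for Eb clarinet: it sounds a minor third above written, so the part must be a minor third below concert.
G#4 → E#4
A4 → F#4
D5 → B4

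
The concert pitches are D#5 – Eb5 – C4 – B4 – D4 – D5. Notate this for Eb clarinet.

B#4 C5 A3 G#4 B3 B4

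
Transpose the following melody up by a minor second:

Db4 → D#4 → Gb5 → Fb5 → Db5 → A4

Ebb4 E4 Abb5 Gbb5 Ebb5 Bb4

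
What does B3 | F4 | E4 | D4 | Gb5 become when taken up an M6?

B3: a sixth up reaches G, and 9 semitones makes it G#4.
A major sixth up from F4 gives D5.
E4 up a major sixth is C#5.
D4 up a major sixth is B4.
Gb5 up a major sixth is Eb6.

G#4 D5 C#5 B4 Eb6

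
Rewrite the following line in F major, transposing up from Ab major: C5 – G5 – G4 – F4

From Ab up to F is a major sixth; apply that to each pitch.
C5 → A5
G5 → E6
G4 → E5
F4 → D5

A5 E6 E5 D5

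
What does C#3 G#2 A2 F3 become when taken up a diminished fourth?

F3 C3 Db3 Bbb3

C#3 -> F3
G#2 -> C3
A2 -> Db3
F3 -> Bbb3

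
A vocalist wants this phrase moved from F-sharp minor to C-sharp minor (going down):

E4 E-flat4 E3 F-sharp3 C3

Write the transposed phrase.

B3 Bb3 B2 C#3 G2

From F-sharp down to C-sharp is a perfect fourth; apply that to each pitch.
E4 to B3
Eb4 to Bb3
E3 to B2
F#3 to C#3
C3 to G2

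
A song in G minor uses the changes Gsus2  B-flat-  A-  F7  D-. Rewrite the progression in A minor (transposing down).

Asus2 C- B- G7 E-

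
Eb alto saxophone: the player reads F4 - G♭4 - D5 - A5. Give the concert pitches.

Written C4 on the Eb alto saxophone sounds as Eb3, a major sixth lower; apply that shift to every note.
F4 becomes Ab3
Gb4 becomes Bbb3
D5 becomes F4
A5 becomes C5

Ab3 Bbb3 F4 C5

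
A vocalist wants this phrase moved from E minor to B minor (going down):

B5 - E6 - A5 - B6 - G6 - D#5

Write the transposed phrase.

F#5 B5 E5 F#6 D6 A#4

From E down to B is a perfect fourth; apply that to each pitch.
B5 gives F#5
E6 gives B5
A5 gives E5
B6 gives F#6
G6 gives D6
D#5 gives A#4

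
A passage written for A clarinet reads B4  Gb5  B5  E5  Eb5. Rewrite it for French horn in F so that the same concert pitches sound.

D#5 Bb5 D#6 G#5 G5

First find concert pitch: the A clarinet sounds a minor third below written, so B4 Gb5 B5 E5 Eb5 sounds G#4 Eb5 G#5 C#5 C5.
Then write for French horn in F: it sounds a perfect fifth below written, so the part must be a perfect fifth above concert.
G#4 → D#5
Eb5 → Bb5
G#5 → D#6
C#5 → G#5
C5 → G5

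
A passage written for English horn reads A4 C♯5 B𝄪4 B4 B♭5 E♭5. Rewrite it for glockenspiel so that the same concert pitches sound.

First find concert pitch: the English horn sounds a perfect fifth below written, so A4 C♯5 B𝄪4 B4 B♭5 E♭5 sounds D4 F#4 E##4 E4 Eb5 Ab4.
Then write for glockenspiel: it sounds a perfect fifteenth above written, so the part must be a perfect fifteenth below concert.
D4 → D2
F#4 → F#2
E##4 → E##2
E4 → E2
Eb5 → Eb3
Ab4 → Ab2

D2 F#2 E##2 E2 Eb3 Ab2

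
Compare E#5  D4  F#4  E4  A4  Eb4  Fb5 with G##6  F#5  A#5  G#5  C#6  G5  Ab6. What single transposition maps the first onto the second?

up a major tenth

From E#5 to G##6 is 10 letter names — a tenth of some quality.
E#5 to G##6 is 16 semitones, which makes it a major tenth; the second version is higher, so the direction is up.
Checking another pair — Fb5 → Ab6 — gives the same interval.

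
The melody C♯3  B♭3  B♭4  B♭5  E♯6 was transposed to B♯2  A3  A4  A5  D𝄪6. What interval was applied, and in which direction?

down a minor second

From C#3 to B#2 is 2 letter names — a second of some quality.
B#2 to C#3 is 1 semitone, which makes it a minor second; the second version is lower, so the direction is down.
Checking another pair — E#6 → D##6 — gives the same interval.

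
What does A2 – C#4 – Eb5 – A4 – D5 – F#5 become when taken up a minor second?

Bb2 D4 Fb5 Bb4 Eb5 G5

A2 gives Bb2
C#4 gives D4
Eb5 gives Fb5
A4 gives Bb4
D5 gives Eb5
F#5 gives G5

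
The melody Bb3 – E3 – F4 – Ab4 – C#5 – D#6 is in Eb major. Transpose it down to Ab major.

Eb3 A2 Bb3 Db4 F#4 G#5

Eb major to Ab major down is a perfect fifth, so every note moves down by that interval.
Bb3 gives Eb3
E3 gives A2
F4 gives Bb3
Ab4 gives Db4
C#5 gives F#4
D#6 gives G#5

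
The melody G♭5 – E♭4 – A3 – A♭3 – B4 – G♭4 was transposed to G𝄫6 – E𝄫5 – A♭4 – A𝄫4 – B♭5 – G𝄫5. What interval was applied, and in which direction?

From Gb5 to Gbb6 is 8 letter names — an octave of some quality.
Gb5 to Gbb6 is 11 semitones, which makes it a diminished octave; the second version is higher, so the direction is up.
Checking another pair — Gb4 → Gbb5 — gives the same interval.

up a diminished octave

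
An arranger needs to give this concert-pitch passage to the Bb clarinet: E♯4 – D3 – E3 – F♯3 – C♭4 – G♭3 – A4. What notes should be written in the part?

F##4 E3 F#3 G#3 Db4 Ab3 B4

Written C4 sounds as Bb3 on the Bb clarinet, so concert pitches are written a major second up.
E#4 -> F##4
D3 -> E3
E3 -> F#3
F#3 -> G#3
Cb4 -> Db4
Gb3 -> Ab3
A4 -> B4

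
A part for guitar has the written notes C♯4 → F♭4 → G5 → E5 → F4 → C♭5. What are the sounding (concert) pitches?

Written C4 on the guitar sounds as C3, a perfect octave lower; apply that shift to every note.
C#4 gives C#3
Fb4 gives Fb3
G5 gives G4
E5 gives E4
F4 gives F3
Cb5 gives Cb4

C#3 Fb3 G4 E4 F3 Cb4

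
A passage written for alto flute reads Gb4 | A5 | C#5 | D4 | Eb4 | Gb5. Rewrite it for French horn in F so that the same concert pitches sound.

Ab4 B5 D#5 E4 F4 Ab5

First find concert pitch: the alto flute sounds a perfect fourth below written, so Gb4 A5 C#5 D4 Eb4 Gb5 sounds Db4 E5 G#4 A3 Bb3 Db5.
Then write for French horn in F: it sounds a perfect fifth below written, so the part must be a perfect fifth above concert.
Db4 → Ab4
E5 → B5
G#4 → D#5
A3 → E4
Bb3 → F4
Db5 → Ab5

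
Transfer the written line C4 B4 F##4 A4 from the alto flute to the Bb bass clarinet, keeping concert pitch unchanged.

First find concert pitch: the alto flute sounds a perfect fourth below written, so C4 B4 F##4 A4 sounds G3 F#4 C##4 E4.
Then write for Bb bass clarinet: it sounds a major ninth below written, so the part must be a major ninth above concert.
G3 → A4
F#4 → G#5
C##4 → D##5
E4 → F#5

A4 G#5 D##5 F#5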